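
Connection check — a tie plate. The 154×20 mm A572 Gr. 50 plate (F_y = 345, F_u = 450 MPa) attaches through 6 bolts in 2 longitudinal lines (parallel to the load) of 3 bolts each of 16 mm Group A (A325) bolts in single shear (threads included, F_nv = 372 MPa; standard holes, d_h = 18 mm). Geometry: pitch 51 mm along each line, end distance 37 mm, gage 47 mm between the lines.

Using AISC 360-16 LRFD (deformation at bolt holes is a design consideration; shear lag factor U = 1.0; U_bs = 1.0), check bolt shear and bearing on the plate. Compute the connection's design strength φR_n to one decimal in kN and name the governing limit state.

Bolt shear: A_b = π(16)²/4 = 201.06 mm². φR_n = 0.75 × 372 × 201.06 × 6 × 1 = 336.6 kN.
Bearing (20 mm plate, F_u = 450 MPa): end bolts L_c = 37 − 18/2 = 28, R_n = min(1.2×28×20×450, 2.4×16×20×450) = 302.4 kN/bolt; interior L_c = 51 − 18 = 33, R_n = 345.6 kN/bolt. φR_n = 0.75 × (2×302.4 + 4×345.6) = 1490.4 kN.
Governing: min(336.6, 1490.4) = 336.6 kN → bolt shear.

336.6 kN (bolt shear governs)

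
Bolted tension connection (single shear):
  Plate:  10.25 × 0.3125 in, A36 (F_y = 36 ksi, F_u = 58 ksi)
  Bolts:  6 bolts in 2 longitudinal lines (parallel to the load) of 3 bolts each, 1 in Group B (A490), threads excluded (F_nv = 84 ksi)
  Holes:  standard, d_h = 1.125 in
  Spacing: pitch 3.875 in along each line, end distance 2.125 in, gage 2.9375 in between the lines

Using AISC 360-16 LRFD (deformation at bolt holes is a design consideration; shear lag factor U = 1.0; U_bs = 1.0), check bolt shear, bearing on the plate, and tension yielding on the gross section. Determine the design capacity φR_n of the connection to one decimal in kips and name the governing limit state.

Bolt shear: A_b = π(1)²/4 = 0.7854 in². φR_n = 0.75 × 84 × 0.7854 × 6 × 1 = 296.9 kips.
Bearing (0.3125 in plate, F_u = 58 ksi): end bolts L_c = 2.125 − 1.125/2 = 1.5625, R_n = min(1.2×1.5625×0.3125×58, 2.4×1×0.3125×58) = 33.984 kips/bolt; interior L_c = 3.875 − 1.125 = 2.75, R_n = 43.5 kips/bolt. φR_n = 0.75 × (2×33.984 + 4×43.5) = 181.5 kips.
Tension yield (gross): A_g = 10.25×0.3125 = 3.2031 in². φR_n = 0.90 × 36 × 3.2031 = 103.8 kips.
Governing: min(296.9, 181.5, 103.8) = 103.8 kips → gross-section yield.

103.8 kips (gross-section yield governs)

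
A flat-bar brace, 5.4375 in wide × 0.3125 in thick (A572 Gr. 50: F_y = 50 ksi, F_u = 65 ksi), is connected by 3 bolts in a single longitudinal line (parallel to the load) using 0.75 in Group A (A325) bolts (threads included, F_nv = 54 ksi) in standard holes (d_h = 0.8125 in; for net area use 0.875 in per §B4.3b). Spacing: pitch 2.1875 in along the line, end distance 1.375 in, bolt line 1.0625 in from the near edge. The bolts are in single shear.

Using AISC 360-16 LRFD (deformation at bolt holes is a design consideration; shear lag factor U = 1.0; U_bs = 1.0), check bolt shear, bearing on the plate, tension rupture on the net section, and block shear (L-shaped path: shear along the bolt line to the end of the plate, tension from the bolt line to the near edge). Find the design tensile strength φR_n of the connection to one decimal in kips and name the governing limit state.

Bolt shear: A_b = π(0.75)²/4 = 0.44179 in². φR_n = 0.75 × 54 × 0.44179 × 3 × 1 = 53.7 kips.
Bearing (0.3125 in plate, F_u = 65 ksi): end bolts L_c = 1.375 − 0.8125/2 = 0.96875, R_n = min(1.2×0.96875×0.3125×65, 2.4×0.75×0.3125×65) = 23.613 kips/bolt; interior L_c = 2.1875 − 0.8125 = 1.375, R_n = 33.516 kips/bolt. φR_n = 0.75 × (1×23.613 + 2×33.516) = 68.0 kips.
Tension rupture (net): A_n = (5.4375 − 1×0.875)×0.3125 = 1.4258 in² (U = 1.0, A_e = A_n). φR_n = 0.75 × 65 × 1.4258 = 69.5 kips.
Block shear: shear path 1×[1.375+2×2.1875] = 1×5.75 in, A_gv = 1.7969, A_nv = 1×(5.75 − 2.5×0.875)×0.3125 = 1.1133 in²; tension to near edge: (1.0625 − 0.5×0.875)×0.3125 = 0.19531 in². R_n = min(0.6×65×1.1133, 0.6×50×1.7969) + 1.0×65×0.19531 = min(43.419, 53.907) + 12.695 = 56.114 kips. φR_n = 0.75 × 56.114 = 42.1 kips.
Governing: min(53.7, 68.0, 69.5, 42.1) = 42.1 kips → block shear.

42.1 kips (block shear governs)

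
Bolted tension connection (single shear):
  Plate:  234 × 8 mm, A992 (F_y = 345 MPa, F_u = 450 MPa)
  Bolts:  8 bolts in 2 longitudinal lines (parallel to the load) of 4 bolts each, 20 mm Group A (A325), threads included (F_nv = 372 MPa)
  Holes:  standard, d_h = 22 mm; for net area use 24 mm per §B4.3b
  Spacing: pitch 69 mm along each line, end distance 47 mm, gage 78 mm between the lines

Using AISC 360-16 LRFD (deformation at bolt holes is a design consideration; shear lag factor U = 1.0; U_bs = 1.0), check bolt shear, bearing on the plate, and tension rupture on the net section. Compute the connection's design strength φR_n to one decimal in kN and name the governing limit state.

Bolt shear: A_b = π(20)²/4 = 314.16 mm². φR_n = 0.75 × 372 × 314.16 × 8 × 1 = 701.2 kN.
Bearing (8 mm plate, F_u = 450 MPa): end bolts L_c = 47 − 22/2 = 36, R_n = min(1.2×36×8×450, 2.4×20×8×450) = 155.52 kN/bolt; interior L_c = 69 − 22 = 47, R_n = 172.8 kN/bolt. φR_n = 0.75 × (2×155.52 + 6×172.8) = 1010.9 kN.
Tension rupture (net): A_n = (234 − 2×24)×8 = 1488 mm² (U = 1.0, A_e = A_n). φR_n = 0.75 × 450 × 1488 = 502.2 kN.
Governing: min(701.2, 1010.9, 502.2) = 502.2 kN → net-section rupture.

502.2 kN (net-section rupture governs)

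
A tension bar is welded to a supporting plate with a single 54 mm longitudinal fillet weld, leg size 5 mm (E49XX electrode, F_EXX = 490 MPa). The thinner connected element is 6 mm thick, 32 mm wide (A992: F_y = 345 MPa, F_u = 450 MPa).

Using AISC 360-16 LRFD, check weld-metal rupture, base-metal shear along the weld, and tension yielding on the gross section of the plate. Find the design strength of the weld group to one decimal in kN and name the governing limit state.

Weld metal: throat = 0.707×5 = 3.535 mm, L = 54 mm. φR_n = 0.75 × 0.6 × 490 × 3.535 × 54 = 42.1 kN.
Base metal shear (6 mm plate): yield φR_n = 1.0×0.6×345×6×54 = 67.1 kN; rupture φR_n = 0.75×0.6×450×6×54 = 65.6 kN; take 65.6 kN (rupture).
Tension yield (gross): A_g = 32×6 = 192 mm². φR_n = 0.90 × 345 × 192 = 59.6 kN.
Governing: min(42.1, 65.6, 59.6) = 42.1 kN → weld metal.

42.1 kN (weld metal governs)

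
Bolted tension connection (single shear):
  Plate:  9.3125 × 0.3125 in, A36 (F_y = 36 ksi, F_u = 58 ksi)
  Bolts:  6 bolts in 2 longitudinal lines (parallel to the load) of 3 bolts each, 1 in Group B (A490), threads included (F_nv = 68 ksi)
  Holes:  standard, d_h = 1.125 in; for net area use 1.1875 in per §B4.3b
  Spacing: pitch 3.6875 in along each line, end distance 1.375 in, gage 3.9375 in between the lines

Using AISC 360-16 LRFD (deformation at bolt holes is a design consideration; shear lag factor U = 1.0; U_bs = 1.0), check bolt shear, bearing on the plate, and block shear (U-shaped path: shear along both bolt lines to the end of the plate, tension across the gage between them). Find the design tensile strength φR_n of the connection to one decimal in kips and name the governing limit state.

Bolt shear: A_b = π(1)²/4 = 0.7854 in². φR_n = 0.75 × 68 × 0.7854 × 6 × 1 = 240.3 kips.
Bearing (0.3125 in plate, F_u = 58 ksi): end bolts L_c = 1.375 − 1.125/2 = 0.8125, R_n = min(1.2×0.8125×0.3125×58, 2.4×1×0.3125×58) = 17.672 kips/bolt; interior L_c = 3.6875 − 1.125 = 2.5625, R_n = 43.5 kips/bolt. φR_n = 0.75 × (2×17.672 + 4×43.5) = 157.0 kips.
Block shear: shear path 2×[1.375+2×3.6875] = 2×8.75 in, A_gv = 5.4688, A_nv = 2×(8.75 − 2.5×1.1875)×0.3125 = 3.6133 in²; tension across gage: (3.9375 − 1×1.1875)×0.3125 = 0.85938 in². R_n = min(0.6×58×3.6133, 0.6×36×5.4688) + 1.0×58×0.85938 = min(125.74, 118.13) + 49.844 = 167.97 kips. φR_n = 0.75 × 167.97 = 126.0 kips.
Governing: min(240.3, 157.0, 126.0) = 126.0 kips → block shear.

126.0 kips (block shear governs)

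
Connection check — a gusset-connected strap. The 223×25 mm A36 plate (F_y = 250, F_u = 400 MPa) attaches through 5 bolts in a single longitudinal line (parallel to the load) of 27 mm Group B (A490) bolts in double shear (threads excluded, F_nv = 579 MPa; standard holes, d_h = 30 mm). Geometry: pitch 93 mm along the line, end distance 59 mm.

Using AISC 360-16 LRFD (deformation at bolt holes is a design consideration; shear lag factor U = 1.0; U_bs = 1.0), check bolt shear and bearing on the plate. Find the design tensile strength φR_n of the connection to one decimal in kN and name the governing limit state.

2340.0 kN (bearing governs)

Bolt shear: A_b = π(27)²/4 = 572.56 mm². φR_n = 0.75 × 579 × 572.56 × 5 × 2 = 2486.3 kN.
Bearing (25 mm plate, F_u = 400 MPa): end bolts L_c = 59 − 30/2 = 44, R_n = min(1.2×44×25×400, 2.4×27×25×400) = 528 kN/bolt; interior L_c = 93 − 30 = 63, R_n = 648 kN/bolt. φR_n = 0.75 × (1×528 + 4×648) = 2340.0 kN.
Governing: min(2486.3, 2340.0) = 2340.0 kN → bearing.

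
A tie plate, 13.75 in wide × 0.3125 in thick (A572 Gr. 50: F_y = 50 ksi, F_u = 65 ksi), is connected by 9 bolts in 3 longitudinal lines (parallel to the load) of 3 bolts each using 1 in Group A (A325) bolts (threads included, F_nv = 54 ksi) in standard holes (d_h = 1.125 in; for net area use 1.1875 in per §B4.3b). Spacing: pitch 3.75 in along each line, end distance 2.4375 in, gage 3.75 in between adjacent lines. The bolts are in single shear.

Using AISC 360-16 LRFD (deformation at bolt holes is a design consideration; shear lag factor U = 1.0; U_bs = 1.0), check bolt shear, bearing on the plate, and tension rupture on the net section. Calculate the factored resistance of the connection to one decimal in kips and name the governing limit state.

155.2 kips (net-section rupture governs)

Bolt shear: A_b = π(1)²/4 = 0.7854 in². φR_n = 0.75 × 54 × 0.7854 × 9 × 1 = 286.3 kips.
Bearing (0.3125 in plate, F_u = 65 ksi): end bolts L_c = 2.4375 − 1.125/2 = 1.875, R_n = min(1.2×1.875×0.3125×65, 2.4×1×0.3125×65) = 45.703 kips/bolt; interior L_c = 3.75 − 1.125 = 2.625, R_n = 48.75 kips/bolt. φR_n = 0.75 × (3×45.703 + 6×48.75) = 322.2 kips.
Tension rupture (net): A_n = (13.75 − 3×1.1875)×0.3125 = 3.1836 in² (U = 1.0, A_e = A_n). φR_n = 0.75 × 65 × 3.1836 = 155.2 kips.
Governing: min(286.3, 322.2, 155.2) = 155.2 kips → net-section rupture.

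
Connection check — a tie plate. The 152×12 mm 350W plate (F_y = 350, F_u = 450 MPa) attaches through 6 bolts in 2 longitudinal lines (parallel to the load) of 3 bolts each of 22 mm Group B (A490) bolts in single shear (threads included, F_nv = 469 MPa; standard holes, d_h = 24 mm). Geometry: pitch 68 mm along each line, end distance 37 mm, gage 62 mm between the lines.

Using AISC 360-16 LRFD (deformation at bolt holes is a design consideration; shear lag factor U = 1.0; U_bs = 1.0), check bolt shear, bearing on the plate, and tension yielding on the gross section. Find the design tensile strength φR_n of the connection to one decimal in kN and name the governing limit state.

Bolt shear: A_b = π(22)²/4 = 380.13 mm². φR_n = 0.75 × 469 × 380.13 × 6 × 1 = 802.3 kN.
Bearing (12 mm plate, F_u = 450 MPa): end bolts L_c = 37 − 24/2 = 25, R_n = min(1.2×25×12×450, 2.4×22×12×450) = 162 kN/bolt; interior L_c = 68 − 24 = 44, R_n = 285.12 kN/bolt. φR_n = 0.75 × (2×162 + 4×285.12) = 1098.4 kN.
Tension yield (gross): A_g = 152×12 = 1824 mm². φR_n = 0.90 × 350 × 1824 = 574.6 kN.
Governing: min(802.3, 1098.4, 574.6) = 574.6 kN → gross-section yield.

574.6 kN (gross-section yield governs)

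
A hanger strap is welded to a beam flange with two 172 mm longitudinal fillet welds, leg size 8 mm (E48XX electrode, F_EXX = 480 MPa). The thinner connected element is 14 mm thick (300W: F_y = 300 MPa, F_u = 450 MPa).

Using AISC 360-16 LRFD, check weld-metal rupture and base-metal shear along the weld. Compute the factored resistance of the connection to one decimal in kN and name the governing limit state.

Weld metal: throat = 0.707×8 = 5.656 mm, L = 2×172 = 344 mm. φR_n = 0.75 × 0.6 × 480 × 5.656 × 344 = 420.3 kN.
Base metal shear (14 mm plate): yield φR_n = 1.0×0.6×300×14×344 = 866.9 kN; rupture φR_n = 0.75×0.6×450×14×344 = 975.2 kN; take 866.9 kN (yield).
Governing: min(420.3, 866.9) = 420.3 kN → weld metal.

420.3 kN (weld metal governs)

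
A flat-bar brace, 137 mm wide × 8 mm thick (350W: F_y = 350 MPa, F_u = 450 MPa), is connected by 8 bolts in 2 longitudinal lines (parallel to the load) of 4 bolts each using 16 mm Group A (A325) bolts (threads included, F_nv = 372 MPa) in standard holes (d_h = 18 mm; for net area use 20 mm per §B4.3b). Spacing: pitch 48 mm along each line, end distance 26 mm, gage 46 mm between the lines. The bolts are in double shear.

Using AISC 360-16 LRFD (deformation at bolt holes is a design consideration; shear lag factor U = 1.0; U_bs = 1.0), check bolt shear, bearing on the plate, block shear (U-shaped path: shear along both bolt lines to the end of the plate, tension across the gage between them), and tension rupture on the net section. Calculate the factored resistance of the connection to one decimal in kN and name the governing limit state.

Bolt shear: A_b = π(16)²/4 = 201.06 mm². φR_n = 0.75 × 372 × 201.06 × 8 × 2 = 897.5 kN.
Bearing (8 mm plate, F_u = 450 MPa): end bolts L_c = 26 − 18/2 = 17, R_n = min(1.2×17×8×450, 2.4×16×8×450) = 73.44 kN/bolt; interior L_c = 48 − 18 = 30, R_n = 129.6 kN/bolt. φR_n = 0.75 × (2×73.44 + 6×129.6) = 693.4 kN.
Block shear: shear path 2×[26+3×48] = 2×170 mm, A_gv = 2720, A_nv = 2×(170 − 3.5×20)×8 = 1600 mm²; tension across gage: (46 − 1×20)×8 = 208 mm². R_n = min(0.6×450×1600, 0.6×350×2720) + 1.0×450×208 = min(432, 571.2) + 93.6 = 525.6 kN. φR_n = 0.75 × 525.6 = 394.2 kN.
Tension rupture (net): A_n = (137 − 2×20)×8 = 776 mm² (U = 1.0, A_e = A_n). φR_n = 0.75 × 450 × 776 = 261.9 kN.
Governing: min(897.5, 693.4, 394.2, 261.9) = 261.9 kN → net-section rupture.

261.9 kN (net-section rupture governs)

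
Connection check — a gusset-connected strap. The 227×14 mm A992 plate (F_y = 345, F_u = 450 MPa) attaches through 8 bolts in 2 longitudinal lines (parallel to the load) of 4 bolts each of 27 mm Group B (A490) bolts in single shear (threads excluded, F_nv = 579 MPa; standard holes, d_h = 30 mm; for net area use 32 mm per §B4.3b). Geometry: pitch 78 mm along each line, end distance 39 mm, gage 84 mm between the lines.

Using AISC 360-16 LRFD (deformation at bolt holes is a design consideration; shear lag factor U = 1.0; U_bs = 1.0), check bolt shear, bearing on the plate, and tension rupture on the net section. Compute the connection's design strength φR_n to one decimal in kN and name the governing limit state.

Bolt shear: A_b = π(27)²/4 = 572.56 mm². φR_n = 0.75 × 579 × 572.56 × 8 × 1 = 1989.1 kN.
Bearing (14 mm plate, F_u = 450 MPa): end bolts L_c = 39 − 30/2 = 24, R_n = min(1.2×24×14×450, 2.4×27×14×450) = 181.44 kN/bolt; interior L_c = 78 − 30 = 48, R_n = 362.88 kN/bolt. φR_n = 0.75 × (2×181.44 + 6×362.88) = 1905.1 kN.
Tension rupture (net): A_n = (227 − 2×32)×14 = 2282 mm² (U = 1.0, A_e = A_n). φR_n = 0.75 × 450 × 2282 = 770.2 kN.
Governing: min(1989.1, 1905.1, 770.2) = 770.2 kN → net-section rupture.

770.2 kN (net-section rupture governs)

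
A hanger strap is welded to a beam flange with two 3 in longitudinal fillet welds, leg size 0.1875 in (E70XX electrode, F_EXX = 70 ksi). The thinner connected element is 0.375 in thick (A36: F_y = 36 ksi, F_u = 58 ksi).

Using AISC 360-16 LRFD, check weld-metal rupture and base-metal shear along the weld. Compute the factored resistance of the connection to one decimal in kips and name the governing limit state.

Weld metal: throat = 0.707×0.1875 = 0.13256 in, L = 2×3 = 6 in. φR_n = 0.75 × 0.6 × 70 × 0.13256 × 6 = 25.1 kips.
Base metal shear (0.375 in plate): yield φR_n = 1.0×0.6×36×0.375×6 = 48.6 kips; rupture φR_n = 0.75×0.6×58×0.375×6 = 58.7 kips; take 48.6 kips (yield).
Governing: min(25.1, 48.6) = 25.1 kips → weld metal.

25.1 kips (weld metal governs)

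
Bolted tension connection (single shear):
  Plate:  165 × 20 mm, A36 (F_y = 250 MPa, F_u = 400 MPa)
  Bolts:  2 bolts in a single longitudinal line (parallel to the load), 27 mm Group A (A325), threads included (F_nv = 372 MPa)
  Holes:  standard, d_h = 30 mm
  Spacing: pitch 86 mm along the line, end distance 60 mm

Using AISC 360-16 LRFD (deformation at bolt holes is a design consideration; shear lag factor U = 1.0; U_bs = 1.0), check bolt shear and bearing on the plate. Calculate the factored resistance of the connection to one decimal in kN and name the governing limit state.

Bolt shear: A_b = π(27)²/4 = 572.56 mm². φR_n = 0.75 × 372 × 572.56 × 2 × 1 = 319.5 kN.
Bearing (20 mm plate, F_u = 400 MPa): end bolts L_c = 60 − 30/2 = 45, R_n = min(1.2×45×20×400, 2.4×27×20×400) = 432 kN/bolt; interior L_c = 86 − 30 = 56, R_n = 518.4 kN/bolt. φR_n = 0.75 × (1×432 + 1×518.4) = 712.8 kN.
Governing: min(319.5, 712.8) = 319.5 kN → bolt shear.

319.5 kN (bolt shear governs)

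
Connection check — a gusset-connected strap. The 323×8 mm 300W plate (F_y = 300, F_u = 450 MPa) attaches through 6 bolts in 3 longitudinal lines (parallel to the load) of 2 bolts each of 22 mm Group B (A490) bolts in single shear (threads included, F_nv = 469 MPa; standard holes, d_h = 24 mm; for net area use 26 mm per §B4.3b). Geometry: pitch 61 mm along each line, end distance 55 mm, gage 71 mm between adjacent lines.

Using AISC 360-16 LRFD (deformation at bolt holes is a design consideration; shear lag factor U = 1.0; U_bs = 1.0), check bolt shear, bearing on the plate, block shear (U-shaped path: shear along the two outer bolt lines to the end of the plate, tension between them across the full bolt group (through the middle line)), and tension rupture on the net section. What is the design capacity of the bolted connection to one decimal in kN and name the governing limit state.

Bolt shear: A_b = π(22)²/4 = 380.13 mm². φR_n = 0.75 × 469 × 380.13 × 6 × 1 = 802.3 kN.
Bearing (8 mm plate, F_u = 450 MPa): end bolts L_c = 55 − 24/2 = 43, R_n = min(1.2×43×8×450, 2.4×22×8×450) = 185.76 kN/bolt; interior L_c = 61 − 24 = 37, R_n = 159.84 kN/bolt. φR_n = 0.75 × (3×185.76 + 3×159.84) = 777.6 kN.
Block shear: shear path 2×[55+1×61] = 2×116 mm, A_gv = 1856, A_nv = 2×(116 − 1.5×26)×8 = 1232 mm²; tension across gage: (142 − 2×26)×8 = 720 mm². R_n = min(0.6×450×1232, 0.6×300×1856) + 1.0×450×720 = min(332.64, 334.08) + 324 = 656.64 kN. φR_n = 0.75 × 656.64 = 492.5 kN.
Tension rupture (net): A_n = (323 − 3×26)×8 = 1960 mm² (U = 1.0, A_e = A_n). φR_n = 0.75 × 450 × 1960 = 661.5 kN.
Governing: min(802.3, 777.6, 492.5, 661.5) = 492.5 kN → block shear.

492.5 kN (block shear governs)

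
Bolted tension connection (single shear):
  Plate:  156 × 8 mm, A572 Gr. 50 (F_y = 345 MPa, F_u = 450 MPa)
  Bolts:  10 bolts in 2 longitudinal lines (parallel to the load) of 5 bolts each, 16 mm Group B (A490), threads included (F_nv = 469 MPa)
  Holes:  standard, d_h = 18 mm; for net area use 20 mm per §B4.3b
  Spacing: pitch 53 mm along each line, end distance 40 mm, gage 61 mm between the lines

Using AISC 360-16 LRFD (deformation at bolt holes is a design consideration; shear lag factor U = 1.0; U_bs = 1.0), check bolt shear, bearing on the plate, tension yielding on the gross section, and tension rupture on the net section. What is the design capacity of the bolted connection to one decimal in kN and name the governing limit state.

Bolt shear: A_b = π(16)²/4 = 201.06 mm². φR_n = 0.75 × 469 × 201.06 × 10 × 1 = 707.2 kN.
Bearing (8 mm plate, F_u = 450 MPa): end bolts L_c = 40 − 18/2 = 31, R_n = min(1.2×31×8×450, 2.4×16×8×450) = 133.92 kN/bolt; interior L_c = 53 − 18 = 35, R_n = 138.24 kN/bolt. φR_n = 0.75 × (2×133.92 + 8×138.24) = 1030.3 kN.
Tension yield (gross): A_g = 156×8 = 1248 mm². φR_n = 0.90 × 345 × 1248 = 387.5 kN.
Tension rupture (net): A_n = (156 − 2×20)×8 = 928 mm² (U = 1.0, A_e = A_n). φR_n = 0.75 × 450 × 928 = 313.2 kN.
Governing: min(707.2, 1030.3, 387.5, 313.2) = 313.2 kN → net-section rupture.

313.2 kN (net-section rupture governs)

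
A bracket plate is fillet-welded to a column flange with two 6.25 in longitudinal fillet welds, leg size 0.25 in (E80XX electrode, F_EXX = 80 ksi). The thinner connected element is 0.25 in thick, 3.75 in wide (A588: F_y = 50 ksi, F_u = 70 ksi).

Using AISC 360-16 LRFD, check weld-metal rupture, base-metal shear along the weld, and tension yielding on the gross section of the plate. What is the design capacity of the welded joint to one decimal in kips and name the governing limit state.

Weld metal: throat = 0.707×0.25 = 0.17675 in, L = 2×6.25 = 12.5 in. φR_n = 0.75 × 0.6 × 80 × 0.17675 × 12.5 = 79.5 kips.
Base metal shear (0.25 in plate): yield φR_n = 1.0×0.6×50×0.25×12.5 = 93.8 kips; rupture φR_n = 0.75×0.6×70×0.25×12.5 = 98.4 kips; take 93.8 kips (yield).
Tension yield (gross): A_g = 3.75×0.25 = 0.9375 in². φR_n = 0.90 × 50 × 0.9375 = 42.2 kips.
Governing: min(79.5, 93.8, 42.2) = 42.2 kips → gross-section yield.

42.2 kips (gross-section yield governs)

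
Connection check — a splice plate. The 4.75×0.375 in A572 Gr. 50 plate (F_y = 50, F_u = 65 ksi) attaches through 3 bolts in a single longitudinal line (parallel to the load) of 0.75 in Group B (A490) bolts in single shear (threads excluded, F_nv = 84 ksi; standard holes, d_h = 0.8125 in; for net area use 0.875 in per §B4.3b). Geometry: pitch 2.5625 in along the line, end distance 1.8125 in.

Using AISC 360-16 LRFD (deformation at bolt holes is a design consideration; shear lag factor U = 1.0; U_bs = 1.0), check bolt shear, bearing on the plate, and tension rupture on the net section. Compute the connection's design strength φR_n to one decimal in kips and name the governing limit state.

Bolt shear: A_b = π(0.75)²/4 = 0.44179 in². φR_n = 0.75 × 84 × 0.44179 × 3 × 1 = 83.5 kips.
Bearing (0.375 in plate, F_u = 65 ksi): end bolts L_c = 1.8125 − 0.8125/2 = 1.40625, R_n = min(1.2×1.40625×0.375×65, 2.4×0.75×0.375×65) = 41.133 kips/bolt; interior L_c = 2.5625 − 0.8125 = 1.75, R_n = 43.875 kips/bolt. φR_n = 0.75 × (1×41.133 + 2×43.875) = 96.7 kips.
Tension rupture (net): A_n = (4.75 − 1×0.875)×0.375 = 1.4531 in² (U = 1.0, A_e = A_n). φR_n = 0.75 × 65 × 1.4531 = 70.8 kips.
Governing: min(83.5, 96.7, 70.8) = 70.8 kips → net-section rupture.

70.8 kips (net-section rupture governs)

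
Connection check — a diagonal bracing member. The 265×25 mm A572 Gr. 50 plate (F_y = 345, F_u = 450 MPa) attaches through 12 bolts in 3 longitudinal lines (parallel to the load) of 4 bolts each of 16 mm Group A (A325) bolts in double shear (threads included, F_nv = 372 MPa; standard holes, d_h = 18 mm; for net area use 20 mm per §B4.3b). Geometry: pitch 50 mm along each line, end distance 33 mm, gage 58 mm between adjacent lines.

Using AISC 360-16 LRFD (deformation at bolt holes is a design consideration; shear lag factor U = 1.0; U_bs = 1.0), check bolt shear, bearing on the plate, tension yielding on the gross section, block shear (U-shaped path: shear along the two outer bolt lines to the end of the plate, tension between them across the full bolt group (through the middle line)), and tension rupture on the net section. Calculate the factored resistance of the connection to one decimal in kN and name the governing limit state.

1346.3 kN (bolt shear governs)

Bolt shear: A_b = π(16)²/4 = 201.06 mm². φR_n = 0.75 × 372 × 201.06 × 12 × 2 = 1346.3 kN.
Bearing (25 mm plate, F_u = 450 MPa): end bolts L_c = 33 − 18/2 = 24, R_n = min(1.2×24×25×450, 2.4×16×25×450) = 324 kN/bolt; interior L_c = 50 − 18 = 32, R_n = 432 kN/bolt. φR_n = 0.75 × (3×324 + 9×432) = 3645.0 kN.
Tension yield (gross): A_g = 265×25 = 6625 mm². φR_n = 0.90 × 345 × 6625 = 2057.1 kN.
Block shear: shear path 2×[33+3×50] = 2×183 mm, A_gv = 9150, A_nv = 2×(183 − 3.5×20)×25 = 5650 mm²; tension across gage: (116 − 2×20)×25 = 1900 mm². R_n = min(0.6×450×5650, 0.6×345×9150) + 1.0×450×1900 = min(1525.5, 1894.1) + 855 = 2380.5 kN. φR_n = 0.75 × 2380.5 = 1785.4 kN.
Tension rupture (net): A_n = (265 − 3×20)×25 = 5125 mm² (U = 1.0, A_e = A_n). φR_n = 0.75 × 450 × 5125 = 1729.7 kN.
Governing: min(1346.3, 3645.0, 2057.1, 1785.4, 1729.7) = 1346.3 kN → bolt shear.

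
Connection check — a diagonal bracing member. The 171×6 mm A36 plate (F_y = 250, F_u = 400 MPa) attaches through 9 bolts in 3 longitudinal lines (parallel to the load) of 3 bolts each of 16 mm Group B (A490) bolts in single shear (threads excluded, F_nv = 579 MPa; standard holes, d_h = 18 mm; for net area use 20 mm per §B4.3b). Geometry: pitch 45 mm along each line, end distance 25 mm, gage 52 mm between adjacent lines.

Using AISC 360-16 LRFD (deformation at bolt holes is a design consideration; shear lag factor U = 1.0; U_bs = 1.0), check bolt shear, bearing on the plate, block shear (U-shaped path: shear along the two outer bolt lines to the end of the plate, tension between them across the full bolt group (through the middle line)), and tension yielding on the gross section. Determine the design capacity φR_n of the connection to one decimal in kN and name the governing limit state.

Bolt shear: A_b = π(16)²/4 = 201.06 mm². φR_n = 0.75 × 579 × 201.06 × 9 × 1 = 785.8 kN.
Bearing (6 mm plate, F_u = 400 MPa): end bolts L_c = 25 − 18/2 = 16, R_n = min(1.2×16×6×400, 2.4×16×6×400) = 46.08 kN/bolt; interior L_c = 45 − 18 = 27, R_n = 77.76 kN/bolt. φR_n = 0.75 × (3×46.08 + 6×77.76) = 453.6 kN.
Block shear: shear path 2×[25+2×45] = 2×115 mm, A_gv = 1380, A_nv = 2×(115 − 2.5×20)×6 = 780 mm²; tension across gage: (104 − 2×20)×6 = 384 mm². R_n = min(0.6×400×780, 0.6×250×1380) + 1.0×400×384 = min(187.2, 207) + 153.6 = 340.8 kN. φR_n = 0.75 × 340.8 = 255.6 kN.
Tension yield (gross): A_g = 171×6 = 1026 mm². φR_n = 0.90 × 250 × 1026 = 230.9 kN.
Governing: min(785.8, 453.6, 255.6, 230.9) = 230.9 kN → gross-section yield.

230.9 kN (gross-section yield governs)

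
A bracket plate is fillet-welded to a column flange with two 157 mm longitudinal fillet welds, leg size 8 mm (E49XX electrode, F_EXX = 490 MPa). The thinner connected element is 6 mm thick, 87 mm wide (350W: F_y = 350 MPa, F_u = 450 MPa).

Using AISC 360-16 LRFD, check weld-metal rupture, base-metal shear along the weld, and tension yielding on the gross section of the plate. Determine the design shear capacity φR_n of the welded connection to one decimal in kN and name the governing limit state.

164.4 kN (gross-section yield governs)

Weld metal: throat = 0.707×8 = 5.656 mm, L = 2×157 = 314 mm. φR_n = 0.75 × 0.6 × 490 × 5.656 × 314 = 391.6 kN.
Base metal shear (6 mm plate): yield φR_n = 1.0×0.6×350×6×314 = 395.6 kN; rupture φR_n = 0.75×0.6×450×6×314 = 381.5 kN; take 381.5 kN (rupture).
Tension yield (gross): A_g = 87×6 = 522 mm². φR_n = 0.90 × 350 × 522 = 164.4 kN.
Governing: min(391.6, 381.5, 164.4) = 164.4 kN → gross-section yield.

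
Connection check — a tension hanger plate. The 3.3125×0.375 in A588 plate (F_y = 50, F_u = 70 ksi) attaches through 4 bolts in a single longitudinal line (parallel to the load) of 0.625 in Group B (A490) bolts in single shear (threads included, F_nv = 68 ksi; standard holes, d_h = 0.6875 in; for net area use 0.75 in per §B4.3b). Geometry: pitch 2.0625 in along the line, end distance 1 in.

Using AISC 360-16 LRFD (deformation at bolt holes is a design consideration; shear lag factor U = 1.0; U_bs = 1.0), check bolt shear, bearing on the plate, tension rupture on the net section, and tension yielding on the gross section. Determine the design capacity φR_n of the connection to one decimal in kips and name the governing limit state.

Bolt shear: A_b = π(0.625)²/4 = 0.3068 in². φR_n = 0.75 × 68 × 0.3068 × 4 × 1 = 62.6 kips.
Bearing (0.375 in plate, F_u = 70 ksi): end bolts L_c = 1 − 0.6875/2 = 0.65625, R_n = min(1.2×0.65625×0.375×70, 2.4×0.625×0.375×70) = 20.672 kips/bolt; interior L_c = 2.0625 − 0.6875 = 1.375, R_n = 39.375 kips/bolt. φR_n = 0.75 × (1×20.672 + 3×39.375) = 104.1 kips.
Tension rupture (net): A_n = (3.3125 − 1×0.75)×0.375 = 0.96094 in² (U = 1.0, A_e = A_n). φR_n = 0.75 × 70 × 0.96094 = 50.4 kips.
Tension yield (gross): A_g = 3.3125×0.375 = 1.2422 in². φR_n = 0.90 × 50 × 1.2422 = 55.9 kips.
Governing: min(62.6, 104.1, 50.4, 55.9) = 50.4 kips → net-section rupture.

50.4 kips (net-section rupture governs)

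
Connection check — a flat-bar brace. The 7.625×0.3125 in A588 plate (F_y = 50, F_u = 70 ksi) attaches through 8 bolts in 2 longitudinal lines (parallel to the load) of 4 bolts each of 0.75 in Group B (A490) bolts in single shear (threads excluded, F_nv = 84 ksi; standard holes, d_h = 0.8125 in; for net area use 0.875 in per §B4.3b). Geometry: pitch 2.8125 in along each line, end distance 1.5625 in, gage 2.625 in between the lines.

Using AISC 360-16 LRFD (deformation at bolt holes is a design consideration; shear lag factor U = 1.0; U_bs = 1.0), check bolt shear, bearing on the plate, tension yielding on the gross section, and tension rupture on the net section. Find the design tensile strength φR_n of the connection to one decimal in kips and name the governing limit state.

Bolt shear: A_b = π(0.75)²/4 = 0.44179 in². φR_n = 0.75 × 84 × 0.44179 × 8 × 1 = 222.7 kips.
Bearing (0.3125 in plate, F_u = 70 ksi): end bolts L_c = 1.5625 − 0.8125/2 = 1.15625, R_n = min(1.2×1.15625×0.3125×70, 2.4×0.75×0.3125×70) = 30.352 kips/bolt; interior L_c = 2.8125 − 0.8125 = 2, R_n = 39.375 kips/bolt. φR_n = 0.75 × (2×30.352 + 6×39.375) = 222.7 kips.
Tension yield (gross): A_g = 7.625×0.3125 = 2.3828 in². φR_n = 0.90 × 50 × 2.3828 = 107.2 kips.
Tension rupture (net): A_n = (7.625 − 2×0.875)×0.3125 = 1.8359 in² (U = 1.0, A_e = A_n). φR_n = 0.75 × 70 × 1.8359 = 96.4 kips.
Governing: min(222.7, 222.7, 107.2, 96.4) = 96.4 kips → net-section rupture.

96.4 kips (net-section rupture governs)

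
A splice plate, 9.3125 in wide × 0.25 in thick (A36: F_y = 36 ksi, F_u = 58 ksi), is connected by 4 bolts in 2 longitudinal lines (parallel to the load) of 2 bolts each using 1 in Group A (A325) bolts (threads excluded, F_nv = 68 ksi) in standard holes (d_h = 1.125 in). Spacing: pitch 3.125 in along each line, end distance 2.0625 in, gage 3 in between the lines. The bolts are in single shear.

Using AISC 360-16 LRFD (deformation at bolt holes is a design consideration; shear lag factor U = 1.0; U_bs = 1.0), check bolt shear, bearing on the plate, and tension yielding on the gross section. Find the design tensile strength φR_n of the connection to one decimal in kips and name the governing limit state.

75.4 kips (gross-section yield governs)

Bolt shear: A_b = π(1)²/4 = 0.7854 in². φR_n = 0.75 × 68 × 0.7854 × 4 × 1 = 160.2 kips.
Bearing (0.25 in plate, F_u = 58 ksi): end bolts L_c = 2.0625 − 1.125/2 = 1.5, R_n = min(1.2×1.5×0.25×58, 2.4×1×0.25×58) = 26.1 kips/bolt; interior L_c = 3.125 − 1.125 = 2, R_n = 34.8 kips/bolt. φR_n = 0.75 × (2×26.1 + 2×34.8) = 91.4 kips.
Tension yield (gross): A_g = 9.3125×0.25 = 2.3281 in². φR_n = 0.90 × 36 × 2.3281 = 75.4 kips.
Governing: min(160.2, 91.4, 75.4) = 75.4 kips → gross-section yield.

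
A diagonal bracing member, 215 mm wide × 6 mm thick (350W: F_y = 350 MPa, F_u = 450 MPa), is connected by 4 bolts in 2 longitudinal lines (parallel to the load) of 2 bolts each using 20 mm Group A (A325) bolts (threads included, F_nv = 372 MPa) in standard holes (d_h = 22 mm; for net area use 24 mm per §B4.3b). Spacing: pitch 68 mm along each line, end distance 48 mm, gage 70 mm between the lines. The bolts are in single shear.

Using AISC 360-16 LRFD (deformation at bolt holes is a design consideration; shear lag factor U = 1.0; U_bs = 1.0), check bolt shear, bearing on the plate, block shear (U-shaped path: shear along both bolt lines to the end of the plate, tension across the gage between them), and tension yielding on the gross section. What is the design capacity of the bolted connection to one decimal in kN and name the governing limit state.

Bolt shear: A_b = π(20)²/4 = 314.16 mm². φR_n = 0.75 × 372 × 314.16 × 4 × 1 = 350.6 kN.
Bearing (6 mm plate, F_u = 450 MPa): end bolts L_c = 48 − 22/2 = 37, R_n = min(1.2×37×6×450, 2.4×20×6×450) = 119.88 kN/bolt; interior L_c = 68 − 22 = 46, R_n = 129.6 kN/bolt. φR_n = 0.75 × (2×119.88 + 2×129.6) = 374.2 kN.
Block shear: shear path 2×[48+1×68] = 2×116 mm, A_gv = 1392, A_nv = 2×(116 − 1.5×24)×6 = 960 mm²; tension across gage: (70 − 1×24)×6 = 276 mm². R_n = min(0.6×450×960, 0.6×350×1392) + 1.0×450×276 = min(259.2, 292.32) + 124.2 = 383.4 kN. φR_n = 0.75 × 383.4 = 287.6 kN.
Tension yield (gross): A_g = 215×6 = 1290 mm². φR_n = 0.90 × 350 × 1290 = 406.4 kN.
Governing: min(350.6, 374.2, 287.6, 406.4) = 287.6 kN → block shear.

287.6 kN (block shear governs)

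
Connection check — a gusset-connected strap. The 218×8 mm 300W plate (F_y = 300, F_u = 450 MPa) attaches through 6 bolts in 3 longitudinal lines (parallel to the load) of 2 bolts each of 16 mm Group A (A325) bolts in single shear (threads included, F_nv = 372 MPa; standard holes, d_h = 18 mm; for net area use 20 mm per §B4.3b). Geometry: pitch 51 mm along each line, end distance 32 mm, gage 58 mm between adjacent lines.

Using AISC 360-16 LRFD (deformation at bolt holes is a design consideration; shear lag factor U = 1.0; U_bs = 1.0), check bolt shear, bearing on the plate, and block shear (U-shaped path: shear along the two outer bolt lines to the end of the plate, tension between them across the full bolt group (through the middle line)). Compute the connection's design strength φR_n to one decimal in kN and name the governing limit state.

Bolt shear: A_b = π(16)²/4 = 201.06 mm². φR_n = 0.75 × 372 × 201.06 × 6 × 1 = 336.6 kN.
Bearing (8 mm plate, F_u = 450 MPa): end bolts L_c = 32 − 18/2 = 23, R_n = min(1.2×23×8×450, 2.4×16×8×450) = 99.36 kN/bolt; interior L_c = 51 − 18 = 33, R_n = 138.24 kN/bolt. φR_n = 0.75 × (3×99.36 + 3×138.24) = 534.6 kN.
Block shear: shear path 2×[32+1×51] = 2×83 mm, A_gv = 1328, A_nv = 2×(83 − 1.5×20)×8 = 848 mm²; tension across gage: (116 − 2×20)×8 = 608 mm². R_n = min(0.6×450×848, 0.6×300×1328) + 1.0×450×608 = min(228.96, 239.04) + 273.6 = 502.56 kN. φR_n = 0.75 × 502.56 = 376.9 kN.
Governing: min(336.6, 534.6, 376.9) = 336.6 kN → bolt shear.

336.6 kN (bolt shear governs)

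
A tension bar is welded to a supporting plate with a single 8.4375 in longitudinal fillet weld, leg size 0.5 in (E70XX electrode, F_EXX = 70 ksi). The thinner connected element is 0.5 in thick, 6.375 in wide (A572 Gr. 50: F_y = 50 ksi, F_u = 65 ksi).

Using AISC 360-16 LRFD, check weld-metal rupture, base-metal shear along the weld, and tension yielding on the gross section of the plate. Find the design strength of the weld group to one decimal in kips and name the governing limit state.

Weld metal: throat = 0.707×0.5 = 0.3535 in, L = 8.4375 in. φR_n = 0.75 × 0.6 × 70 × 0.3535 × 8.4375 = 94.0 kips.
Base metal shear (0.5 in plate): yield φR_n = 1.0×0.6×50×0.5×8.4375 = 126.6 kips; rupture φR_n = 0.75×0.6×65×0.5×8.4375 = 123.4 kips; take 123.4 kips (rupture).
Tension yield (gross): A_g = 6.375×0.5 = 3.1875 in². φR_n = 0.90 × 50 × 3.1875 = 143.4 kips.
Governing: min(94.0, 123.4, 143.4) = 94.0 kips → weld metal.

94.0 kips (weld metal governs)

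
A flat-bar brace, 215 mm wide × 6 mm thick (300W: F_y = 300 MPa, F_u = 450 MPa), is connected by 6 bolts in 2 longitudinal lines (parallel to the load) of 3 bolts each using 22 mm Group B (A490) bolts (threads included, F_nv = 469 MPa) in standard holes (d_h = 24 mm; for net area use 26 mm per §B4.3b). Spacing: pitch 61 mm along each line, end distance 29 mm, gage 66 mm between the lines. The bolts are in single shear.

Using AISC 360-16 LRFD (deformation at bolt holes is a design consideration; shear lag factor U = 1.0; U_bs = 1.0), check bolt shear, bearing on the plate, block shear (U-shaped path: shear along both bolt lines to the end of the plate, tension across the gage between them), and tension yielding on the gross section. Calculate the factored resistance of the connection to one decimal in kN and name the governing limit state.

290.0 kN (block shear governs)

Bolt shear: A_b = π(22)²/4 = 380.13 mm². φR_n = 0.75 × 469 × 380.13 × 6 × 1 = 802.3 kN.
Bearing (6 mm plate, F_u = 450 MPa): end bolts L_c = 29 − 24/2 = 17, R_n = min(1.2×17×6×450, 2.4×22×6×450) = 55.08 kN/bolt; interior L_c = 61 − 24 = 37, R_n = 119.88 kN/bolt. φR_n = 0.75 × (2×55.08 + 4×119.88) = 442.3 kN.
Block shear: shear path 2×[29+2×61] = 2×151 mm, A_gv = 1812, A_nv = 2×(151 − 2.5×26)×6 = 1032 mm²; tension across gage: (66 − 1×26)×6 = 240 mm². R_n = min(0.6×450×1032, 0.6×300×1812) + 1.0×450×240 = min(278.64, 326.16) + 108 = 386.64 kN. φR_n = 0.75 × 386.64 = 290.0 kN.
Tension yield (gross): A_g = 215×6 = 1290 mm². φR_n = 0.90 × 300 × 1290 = 348.3 kN.
Governing: min(802.3, 442.3, 290.0, 348.3) = 290.0 kN → block shear.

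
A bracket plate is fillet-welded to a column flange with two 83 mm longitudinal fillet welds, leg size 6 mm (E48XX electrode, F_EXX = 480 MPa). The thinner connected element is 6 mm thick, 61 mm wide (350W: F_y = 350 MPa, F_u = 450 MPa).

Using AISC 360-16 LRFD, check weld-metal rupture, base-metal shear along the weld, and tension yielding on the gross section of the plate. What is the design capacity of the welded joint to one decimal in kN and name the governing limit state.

Weld metal: throat = 0.707×6 = 4.242 mm, L = 2×83 = 166 mm. φR_n = 0.75 × 0.6 × 480 × 4.242 × 166 = 152.1 kN.
Base metal shear (6 mm plate): yield φR_n = 1.0×0.6×350×6×166 = 209.2 kN; rupture φR_n = 0.75×0.6×450×6×166 = 201.7 kN; take 201.7 kN (rupture).
Tension yield (gross): A_g = 61×6 = 366 mm². φR_n = 0.90 × 350 × 366 = 115.3 kN.
Governing: min(152.1, 201.7, 115.3) = 115.3 kN → gross-section yield.

115.3 kN (gross-section yield governs)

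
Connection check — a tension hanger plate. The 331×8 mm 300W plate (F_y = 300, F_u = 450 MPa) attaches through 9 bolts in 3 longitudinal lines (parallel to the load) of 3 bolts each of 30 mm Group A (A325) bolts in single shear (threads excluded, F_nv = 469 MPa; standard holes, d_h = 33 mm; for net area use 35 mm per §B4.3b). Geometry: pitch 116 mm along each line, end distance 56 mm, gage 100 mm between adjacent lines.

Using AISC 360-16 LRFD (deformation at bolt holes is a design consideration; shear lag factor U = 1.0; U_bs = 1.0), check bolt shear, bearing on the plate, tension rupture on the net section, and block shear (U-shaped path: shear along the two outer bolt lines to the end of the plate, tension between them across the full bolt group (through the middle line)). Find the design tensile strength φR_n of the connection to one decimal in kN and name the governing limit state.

610.2 kN (net-section rupture governs)

Bolt shear: A_b = π(30)²/4 = 706.86 mm². φR_n = 0.75 × 469 × 706.86 × 9 × 1 = 2237.7 kN.
Bearing (8 mm plate, F_u = 450 MPa): end bolts L_c = 56 − 33/2 = 39.5, R_n = min(1.2×39.5×8×450, 2.4×30×8×450) = 170.64 kN/bolt; interior L_c = 116 − 33 = 83, R_n = 259.2 kN/bolt. φR_n = 0.75 × (3×170.64 + 6×259.2) = 1550.3 kN.
Tension rupture (net): A_n = (331 − 3×35)×8 = 1808 mm² (U = 1.0, A_e = A_n). φR_n = 0.75 × 450 × 1808 = 610.2 kN.
Block shear: shear path 2×[56+2×116] = 2×288 mm, A_gv = 4608, A_nv = 2×(288 − 2.5×35)×8 = 3208 mm²; tension across gage: (200 − 2×35)×8 = 1040 mm². R_n = min(0.6×450×3208, 0.6×300×4608) + 1.0×450×1040 = min(866.16, 829.44) + 468 = 1297.4 kN. φR_n = 0.75 × 1297.4 = 973.1 kN.
Governing: min(2237.7, 1550.3, 610.2, 973.1) = 610.2 kN → net-section rupture.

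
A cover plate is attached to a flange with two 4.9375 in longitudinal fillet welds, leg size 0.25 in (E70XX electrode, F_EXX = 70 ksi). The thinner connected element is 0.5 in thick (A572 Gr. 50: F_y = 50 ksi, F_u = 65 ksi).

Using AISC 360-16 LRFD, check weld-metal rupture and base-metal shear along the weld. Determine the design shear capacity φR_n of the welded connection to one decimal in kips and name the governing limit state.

Weld metal: throat = 0.707×0.25 = 0.17675 in, L = 2×4.9375 = 9.875 in. φR_n = 0.75 × 0.6 × 70 × 0.17675 × 9.875 = 55.0 kips.
Base metal shear (0.5 in plate): yield φR_n = 1.0×0.6×50×0.5×9.875 = 148.1 kips; rupture φR_n = 0.75×0.6×65×0.5×9.875 = 144.4 kips; take 144.4 kips (rupture).
Governing: min(55.0, 144.4) = 55.0 kips → weld metal.

55.0 kips (weld metal governs)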